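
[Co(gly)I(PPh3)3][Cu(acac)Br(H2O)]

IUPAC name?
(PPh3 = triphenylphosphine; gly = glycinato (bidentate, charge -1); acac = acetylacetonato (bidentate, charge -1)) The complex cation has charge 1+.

Both ions are complex: the cation is named first with the plain metal name, the anion second with the -ate form; each ion's ligands are alphabetised independently.
The complex cation is given as 1+; its ligand charges sum to -2, so Co = +3.
A 1:1 salt means the anion carries the equal and opposite charge, 1−.
Anion: ligand charges sum to -2; for the ion to be 1−, Cu = +1.

(glycinato)iodotris(triphenylphosphine)cobalt(III) (acetylacetonato)aquabromocuprate(I)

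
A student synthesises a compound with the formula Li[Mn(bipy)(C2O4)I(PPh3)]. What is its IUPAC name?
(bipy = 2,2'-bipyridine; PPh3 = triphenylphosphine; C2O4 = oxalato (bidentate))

The 1 lithium counter-ion carries a total charge of +1, so each complex ion is 1−.
Ligand charges: 1×2,2'-bipyridine (neutral), 1×triphenylphosphine (neutral), 1×oxalato (-2 each), 1×iodo (-1 each); total -3. So Mn + (-3) = 1−, giving Mn = +2.
The complex ion is anionic, so manganese takes the -ate form manganate(II).

lithium (2,2'-bipyridine)iodooxalato(triphenylphosphine)manganate(II)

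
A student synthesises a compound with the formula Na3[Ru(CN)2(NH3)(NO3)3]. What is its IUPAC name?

The 3 sodium counter-ions carry a total charge of +3, so each complex ion is 3−.
Ligand charges: 1×ammine (neutral), 3×nitrato (-1 each), 2×cyano (-1 each); total -5. So Ru + (-5) = 3−, giving Ru = +2.
Ligands are named alphabetically: ammine before cyano before nitrato.
The complex ion is anionic, so ruthenium takes the -ate form ruthenate(II).

sodium amminedicyanotrinitratoruthenate(II)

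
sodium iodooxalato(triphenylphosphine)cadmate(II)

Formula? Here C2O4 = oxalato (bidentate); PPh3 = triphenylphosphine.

Na[Cd(C2O4)I(PPh3)]

Ligands: 1 oxalato (C2O4, -2), 1 iodo (I, -1), 1 triphenylphosphine (PPh3, neutral). Ligand charge sum = -3.
Charge balance with sodium (+1) requires 1 complex ion per 1 sodium.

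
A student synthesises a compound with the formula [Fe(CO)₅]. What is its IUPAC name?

pentacarbonyliron(0)

There is no counter-ion, so the complex is neutral overall.
Ligand charges: 5×carbonyl (neutral); total 0. So Fe + (0) = 0, giving Fe = 0.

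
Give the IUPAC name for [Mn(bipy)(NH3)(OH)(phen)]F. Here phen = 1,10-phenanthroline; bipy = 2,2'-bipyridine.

ammine(2,2'-bipyridine)hydroxo(1,10-phenanthroline)manganese(II) fluoride

The 1 fluoride counter-ion carries a total charge of -1, so each complex ion is 1+.
Ligand charges: 1×hydroxo (-1 each), 1×1,10-phenanthroline (neutral), 1×ammine (neutral), 1×2,2'-bipyridine (neutral); total -1. So Mn + (-1) = 1+, giving Mn = +2.
Ligands are named alphabetically: ammine before bipyridine before hydroxo before phenanthroline.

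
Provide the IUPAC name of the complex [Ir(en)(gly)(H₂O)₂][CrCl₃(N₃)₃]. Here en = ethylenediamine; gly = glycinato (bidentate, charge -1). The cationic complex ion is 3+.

diaqua(ethylenediamine)(glycinato)iridium(IV) triazidotrichlorochromate(III)

Both ions are complex: the cation is named first with the plain metal name, the anion second with the -ate form; each ion's ligands are alphabetised independently.
The complex cation is given as 3+; its ligand charges sum to -1, so Ir = +4.
A 1:1 salt means the anion carries the equal and opposite charge, 3−.
Anion: ligand charges sum to -6; for the ion to be 3−, Cr = +3.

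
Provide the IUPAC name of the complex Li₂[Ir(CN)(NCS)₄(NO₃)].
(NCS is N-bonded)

The 2 lithium counter-ions carry a total charge of +2, so each complex ion is 2−.
Ligand charges: 1×cyano (-1 each), 4×isothiocyanato (-1 each), 1×nitrato (-1 each); total -6. So Ir + (-6) = 2−, giving Ir = +4.
Ligands are named alphabetically: cyano before isothiocyanato before nitrato.
The complex ion is anionic, so iridium takes the -ate form iridate(IV).

lithium cyanotetraisothiocyanatonitratoiridate(IV)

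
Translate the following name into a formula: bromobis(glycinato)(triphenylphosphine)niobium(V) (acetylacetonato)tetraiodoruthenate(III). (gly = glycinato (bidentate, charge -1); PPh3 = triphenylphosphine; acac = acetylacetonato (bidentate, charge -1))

Cation [Nb…]: ligand charges -3, Nb(V) ⇒ ion charge 2+.
Anion [Ru…]: ligand charges -5, Ru(III) ⇒ ion charge 2−.

[NbBr(gly)2(PPh3)][Ru(acac)I4]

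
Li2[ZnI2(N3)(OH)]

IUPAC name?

The 2 lithium counter-ions carry a total charge of +2, so each complex ion is 2−.
Ligand charges: 1×hydroxo (-1 each), 1×azido (-1 each), 2×iodo (-1 each); total -4. So Zn + (-4) = 2−, giving Zn = +2.
The complex ion is anionic, so zinc takes the -ate form zincate(II).

lithium azidohydroxodiiodozincate(II)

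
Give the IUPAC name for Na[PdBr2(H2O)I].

sodium aquadibromoiodopalladate(II)

The 1 sodium counter-ion carries a total charge of +1, so each complex ion is 1−.
Ligand charges: 1×iodo (-1 each), 2×bromo (-1 each), 1×aqua (neutral); total -3. So Pd + (-3) = 1−, giving Pd = +2.
Ligands are named alphabetically: aqua before bromo before iodo.
The complex ion is anionic, so palladium takes the -ate form palladate(II).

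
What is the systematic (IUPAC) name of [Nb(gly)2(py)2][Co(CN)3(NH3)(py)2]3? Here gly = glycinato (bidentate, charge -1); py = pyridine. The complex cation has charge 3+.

bis(glycinato)bis(pyridine)niobium(V) amminetricyanobis(pyridine)cobaltate(II)

Both ions are complex: the cation is named first with the plain metal name, the anion second with the -ate form; each ion's ligands are alphabetised independently.
The complex cation is given as 3+; its ligand charges sum to -2, so Nb = +5.
With 3 anions per cation, each anion must be 3/3 = 1−.
Anion: ligand charges sum to -3; for the ion to be 1−, Co = +2.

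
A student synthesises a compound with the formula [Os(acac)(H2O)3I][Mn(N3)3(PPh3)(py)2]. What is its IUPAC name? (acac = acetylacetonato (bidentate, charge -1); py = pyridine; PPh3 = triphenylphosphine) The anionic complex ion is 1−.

The complex anion is given as 1−; its ligand charges sum to -3, so Mn = +2.
A 1:1 salt means the cation carries the equal and opposite charge, 1+.
Cation: ligand charges sum to -2; for the ion to be 1+, Os = +3.

(acetylacetonato)triaquaiodoosmium(III) triazidobis(pyridine)(triphenylphosphine)manganate(II)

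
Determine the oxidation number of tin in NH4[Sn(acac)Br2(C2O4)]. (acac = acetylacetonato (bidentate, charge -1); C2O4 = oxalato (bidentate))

1 ammonium outside the brackets (+1 each) → the complex ion is 1−.
Ligand charges: 2×Br = -2; 1×acac = -1; 1×C2O4 = -2; sum -5.
Sn + (-5) = 1− ⇒ Sn is +4.

+4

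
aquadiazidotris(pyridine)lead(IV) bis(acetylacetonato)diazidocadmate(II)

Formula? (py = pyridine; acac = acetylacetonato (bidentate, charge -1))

Cation [Pb…]: ligand charges -2, Pb(IV) ⇒ ion charge 2+.
Anion [Cd…]: ligand charges -4, Cd(II) ⇒ ion charge 2−.
One 2+ cation balances one 2− anion.

[Pb(H2O)(N3)2(py)3][Cd(acac)2(N3)2]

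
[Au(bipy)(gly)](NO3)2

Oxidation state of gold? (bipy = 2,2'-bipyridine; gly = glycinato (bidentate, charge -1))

2 nitrate outside the brackets (-1 each) → the complex ion is 2+.
Ligand charges: 1×bipy neutral; 1×gly = -1; sum -1.
Au + (-1) = 2+ ⇒ Au is +3.

+3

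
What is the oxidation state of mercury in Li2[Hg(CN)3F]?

+2

2 lithium outside the brackets (+1 each) → the complex ion is 2−.
Ligand charges: 3×CN = -3; 1×F = -1; sum -4.
Hg + (-4) = 2− ⇒ Hg is +2.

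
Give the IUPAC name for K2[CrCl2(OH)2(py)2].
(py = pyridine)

The 2 potassium counter-ions carry a total charge of +2, so each complex ion is 2−.
Ligand charges: 2×chloro (-1 each), 2×pyridine (neutral), 2×hydroxo (-1 each); total -4. So Cr + (-4) = 2−, giving Cr = +2.
Ligands are named alphabetically: chloro before hydroxo before pyridine.
The complex ion is anionic, so chromium takes the -ate form chromate(II).

potassium dichlorodihydroxobis(pyridine)chromate(II)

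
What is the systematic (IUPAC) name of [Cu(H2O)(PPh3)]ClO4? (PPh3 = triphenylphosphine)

The 1 perchlorate counter-ion carries a total charge of -1, so each complex ion is 1+.
Ligand charges: 1×aqua (neutral), 1×triphenylphosphine (neutral); total 0. So Cu + (0) = 1+, giving Cu = +1.
Ligands are named alphabetically: aqua before triphenylphosphine.

aqua(triphenylphosphine)copper(I) perchlorate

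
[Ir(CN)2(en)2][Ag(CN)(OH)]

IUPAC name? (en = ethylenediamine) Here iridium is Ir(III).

Both ions are complex: the cation is named first with the plain metal name, the anion second with the -ate form; each ion's ligands are alphabetised independently.
Ir is given as +3; the cation's ligand charges sum to -2, so the complex cation is 1+.
A 1:1 salt means the anion carries the equal and opposite charge, 1−.
Anion: ligand charges sum to -2; for the ion to be 1−, Ag = +1.

dicyanobis(ethylenediamine)iridium(III) cyanohydroxoargentate(I)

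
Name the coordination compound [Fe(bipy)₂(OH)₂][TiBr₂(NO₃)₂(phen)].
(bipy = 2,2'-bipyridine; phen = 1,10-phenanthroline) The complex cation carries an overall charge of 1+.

Both ions are complex: the cation is named first with the plain metal name, the anion second with the -ate form; each ion's ligands are alphabetised independently.
The complex cation is given as 1+; its ligand charges sum to -2, so Fe = +3.
A 1:1 salt means the anion carries the equal and opposite charge, 1−.
Anion: ligand charges sum to -4; for the ion to be 1−, Ti = +3.

bis(2,2'-bipyridine)dihydroxoiron(III) dibromodinitrato(1,10-phenanthroline)titanate(III)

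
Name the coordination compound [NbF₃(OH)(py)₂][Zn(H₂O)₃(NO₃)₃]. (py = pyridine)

Both ions are complex: the cation is named first with the plain metal name, the anion second with the -ate form; each ion's ligands are alphabetised independently.
Zinc is always +2 in its complexes; the anion's ligand charges sum to -3, so the complex anion is 1−.
A 1:1 salt means the cation carries the equal and opposite charge, 1+.
Cation: ligand charges sum to -4; for the ion to be 1+, Nb = +5.

trifluorohydroxobis(pyridine)niobium(V) triaquatrinitratozincate(II)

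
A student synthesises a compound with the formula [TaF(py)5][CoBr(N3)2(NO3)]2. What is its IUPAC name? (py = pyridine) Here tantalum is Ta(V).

fluoropentakis(pyridine)tantalum(V) diazidobromonitratocobaltate(II)

Ta is given as +5; the cation's ligand charges sum to -1, so the complex cation is 4+.
With 2 anions per cation, each anion must be 4/2 = 2−.
Anion: ligand charges sum to -4; for the ion to be 2−, Co = +2.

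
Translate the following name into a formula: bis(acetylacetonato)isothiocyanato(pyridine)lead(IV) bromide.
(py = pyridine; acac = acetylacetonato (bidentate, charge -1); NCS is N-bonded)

[Pb(acac)2(NCS)(py)]Br

Ligands: 1 pyridine (py, neutral), 2 acetylacetonato (acac, -1), 1 isothiocyanato (NCS, -1). Ligand charge sum = -3.
Charge balance with bromide (-1) requires 1 complex ion per 1 bromide.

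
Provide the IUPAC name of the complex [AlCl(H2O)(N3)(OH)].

There is no counter-ion, so the complex is neutral overall.
Ligand charges: 1×aqua (neutral), 1×hydroxo (-1 each), 1×chloro (-1 each), 1×azido (-1 each); total -3. So Al + (-3) = 0, giving Al = +3.
Ligands are named alphabetically: aqua before azido before chloro before hydroxo.

aquaazidochlorohydroxoaluminium(III)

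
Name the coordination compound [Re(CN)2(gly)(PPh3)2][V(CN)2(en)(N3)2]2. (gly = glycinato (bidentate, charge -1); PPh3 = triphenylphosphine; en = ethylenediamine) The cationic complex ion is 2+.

Both ions are complex: the cation is named first with the plain metal name, the anion second with the -ate form; each ion's ligands are alphabetised independently.
The complex cation is given as 2+; its ligand charges sum to -3, so Re = +5.
With 2 anions per cation, each anion must be 2/2 = 1−.
Anion: ligand charges sum to -4; for the ion to be 1−, V = +3.

dicyano(glycinato)bis(triphenylphosphine)rhenium(V) diazidodicyano(ethylenediamine)vanadate(III)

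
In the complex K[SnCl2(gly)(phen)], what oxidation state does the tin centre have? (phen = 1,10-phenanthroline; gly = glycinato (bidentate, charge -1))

1 potassium outside the brackets (+1 each) → the complex ion is 1−.
Ligand charges: 1×phen neutral; 1×gly = -1; 2×Cl = -2; sum -3.
Sn + (-3) = 1− ⇒ Sn is +2.

+2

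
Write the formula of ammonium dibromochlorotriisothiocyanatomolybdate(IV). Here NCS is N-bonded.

(NH4)2[MoBr2Cl(NCS)3]

Ligands: 3 isothiocyanato (NCS, -1), 2 bromo (Br, -1), 1 chloro (Cl, -1). Ligand charge sum = -6.
With Mo in oxidation state +4, the complex ion is [Mo...]^2−.
Charge balance with ammonium (+1) requires 1 complex ion per 2 ammonium.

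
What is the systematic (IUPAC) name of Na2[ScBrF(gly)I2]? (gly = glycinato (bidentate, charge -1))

sodium bromofluoro(glycinato)diiodoscandate(III)

The 2 sodium counter-ions carry a total charge of +2, so each complex ion is 2−.
Ligand charges: 1×glycinato (-1 each), 1×bromo (-1 each), 1×fluoro (-1 each), 2×iodo (-1 each); total -5. So Sc + (-5) = 2−, giving Sc = +3.
The complex ion is anionic, so scandium takes the -ate form scandate(III).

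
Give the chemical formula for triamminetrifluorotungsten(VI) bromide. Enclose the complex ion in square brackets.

[WF3(NH3)3]Br3

Ligands: 3 fluoro (F, -1), 3 ammine (NH3, neutral). Ligand charge sum = -3.
With W in oxidation state +6, the complex ion is [W...]^3+.
Charge balance with bromide (-1) requires 1 complex ion per 3 bromide.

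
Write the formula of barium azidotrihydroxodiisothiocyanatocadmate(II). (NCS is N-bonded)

Ba2[Cd(N3)(NCS)2(OH)3]

Ligands: 2 isothiocyanato (NCS, -1), 3 hydroxo (OH, -1), 1 azido (N3, -1). Ligand charge sum = -6.
With Cd in oxidation state +2, the complex ion is [Cd...]^4−.
Charge balance with barium (+2) requires 1 complex ion per 2 barium.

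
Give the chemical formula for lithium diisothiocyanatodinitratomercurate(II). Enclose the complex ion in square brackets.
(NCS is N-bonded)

Ligands: 2 isothiocyanato (NCS, -1), 2 nitrato (NO3, -1). Ligand charge sum = -4.
With Hg in oxidation state +2, the complex ion is [Hg...]^2−.
Charge balance with lithium (+1) requires 1 complex ion per 2 lithium.

Li2[Hg(NCS)2(NO3)2]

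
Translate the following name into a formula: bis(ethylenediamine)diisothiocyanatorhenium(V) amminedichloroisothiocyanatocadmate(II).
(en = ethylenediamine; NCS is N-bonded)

[Re(en)2(NCS)2][CdCl2(NCS)(NH3)]3

Cation [Re…]: ligand charges -2, Re(V) ⇒ ion charge 3+.
Anion [Cd…]: ligand charges -3, Cd(II) ⇒ ion charge 1−.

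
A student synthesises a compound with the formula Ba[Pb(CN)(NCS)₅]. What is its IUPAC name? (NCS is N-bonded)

The 1 barium counter-ion carries a total charge of +2, so each complex ion is 2−.
Ligand charges: 5×isothiocyanato (-1 each), 1×cyano (-1 each); total -6. So Pb + (-6) = 2−, giving Pb = +4.
Ligands are named alphabetically: cyano before isothiocyanato.
The complex ion is anionic, so lead takes the -ate form plumbate(IV).

barium cyanopentaisothiocyanatoplumbate(IV)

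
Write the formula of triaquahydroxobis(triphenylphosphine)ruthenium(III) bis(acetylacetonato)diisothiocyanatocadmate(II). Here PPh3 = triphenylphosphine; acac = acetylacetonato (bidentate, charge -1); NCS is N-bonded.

[Ru(H2O)3(OH)(PPh3)2][Cd(acac)2(NCS)2]

Cation [Ru…]: ligand charges -1, Ru(III) ⇒ ion charge 2+.
Anion [Cd…]: ligand charges -4, Cd(II) ⇒ ion charge 2−.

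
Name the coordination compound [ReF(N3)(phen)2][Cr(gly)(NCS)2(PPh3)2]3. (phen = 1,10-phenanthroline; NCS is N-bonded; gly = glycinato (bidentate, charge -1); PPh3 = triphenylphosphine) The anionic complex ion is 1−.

Both ions are complex: the cation is named first with the plain metal name, the anion second with the -ate form; each ion's ligands are alphabetised independently.
The complex anion is given as 1−; its ligand charges sum to -3, so Cr = +2.
With 3 anions per cation, the cation must be 3×1 = 3+.
Cation: ligand charges sum to -2; for the ion to be 3+, Re = +5.

azidofluorobis(1,10-phenanthroline)rhenium(V) (glycinato)diisothiocyanatobis(triphenylphosphine)chromate(II)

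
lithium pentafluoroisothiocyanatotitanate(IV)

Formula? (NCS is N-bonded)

Ligands: 5 fluoro (F, -1), 1 isothiocyanato (NCS, -1). Ligand charge sum = -6.
With Ti in oxidation state +4, the complex ion is [Ti...]^2−.
Charge balance with lithium (+1) requires 1 complex ion per 2 lithium.

Li2[TiF5(NCS)]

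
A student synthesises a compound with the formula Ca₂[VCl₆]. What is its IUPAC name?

The 2 calcium counter-ions carry a total charge of +4, so each complex ion is 4−.
Ligand charges: 6×chloro (-1 each); total -6. So V + (-6) = 4−, giving V = +2.
The complex ion is anionic, so vanadium takes the -ate form vanadate(II).

calcium hexachlorovanadate(II)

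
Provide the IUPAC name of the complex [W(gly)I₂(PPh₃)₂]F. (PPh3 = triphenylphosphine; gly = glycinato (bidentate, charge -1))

(glycinato)diiodobis(triphenylphosphine)tungsten(IV) fluoride

The 1 fluoride counter-ion carries a total charge of -1, so each complex ion is 1+.
Ligand charges: 2×triphenylphosphine (neutral), 1×glycinato (-1 each), 2×iodo (-1 each); total -3. So W + (-3) = 1+, giving W = +4.
Ligands are named alphabetically: glycinato before iodo before triphenylphosphine.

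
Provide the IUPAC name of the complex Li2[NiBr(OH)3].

The 2 lithium counter-ions carry a total charge of +2, so each complex ion is 2−.
Ligand charges: 1×bromo (-1 each), 3×hydroxo (-1 each); total -4. So Ni + (-4) = 2−, giving Ni = +2.
Ligands are named alphabetically: bromo before hydroxo.
The complex ion is anionic, so nickel takes the -ate form nickelate(II).

lithium bromotrihydroxonickelate(II)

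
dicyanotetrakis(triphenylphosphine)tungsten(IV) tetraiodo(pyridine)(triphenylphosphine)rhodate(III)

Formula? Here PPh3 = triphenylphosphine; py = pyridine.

[W(CN)2(PPh3)4][RhI4(PPh3)(py)]2

Cation [W…]: ligand charges -2, W(IV) ⇒ ion charge 2+.
Anion [Rh…]: ligand charges -4, Rh(III) ⇒ ion charge 1−.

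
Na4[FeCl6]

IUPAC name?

sodium hexachloroferrate(II)

The 4 sodium counter-ions carry a total charge of +4, so each complex ion is 4−.
Ligand charges: 6×chloro (-1 each); total -6. So Fe + (-6) = 4−, giving Fe = +2.
The complex ion is anionic, so iron takes the -ate form ferrate(II).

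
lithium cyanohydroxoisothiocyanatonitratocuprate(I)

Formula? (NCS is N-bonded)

Li3[Cu(CN)(NCS)(NO3)(OH)]

Ligands: 1 hydroxo (OH, -1), 1 nitrato (NO3, -1), 1 cyano (CN, -1), 1 isothiocyanato (NCS, -1). Ligand charge sum = -4.
With Cu in oxidation state +1, the complex ion is [Cu...]^3−.
Charge balance with lithium (+1) requires 1 complex ion per 3 lithium.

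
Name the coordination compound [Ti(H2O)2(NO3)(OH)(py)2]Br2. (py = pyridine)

The 2 bromide counter-ions carry a total charge of -2, so each complex ion is 2+.
Ligand charges: 1×hydroxo (-1 each), 1×nitrato (-1 each), 2×aqua (neutral), 2×pyridine (neutral); total -2. So Ti + (-2) = 2+, giving Ti = +4.
Ligands are named alphabetically: aqua before hydroxo before nitrato before pyridine.

diaquahydroxonitratobis(pyridine)titanium(IV) bromide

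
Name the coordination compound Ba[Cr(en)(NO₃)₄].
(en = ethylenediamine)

barium (ethylenediamine)tetranitratochromate(II)

The 1 barium counter-ion carries a total charge of +2, so each complex ion is 2−.
Ligand charges: 1×ethylenediamine (neutral), 4×nitrato (-1 each); total -4. So Cr + (-4) = 2−, giving Cr = +2.
Ligands are named alphabetically: ethylenediamine before nitrato.
The complex ion is anionic, so chromium takes the -ate form chromate(II).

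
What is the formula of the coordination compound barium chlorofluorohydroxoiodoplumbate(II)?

Ligands: 1 hydroxo (OH, -1), 1 iodo (I, -1), 1 fluoro (F, -1), 1 chloro (Cl, -1). Ligand charge sum = -4.
With Pb in oxidation state +2, the complex ion is [Pb...]^2−.
Charge balance with barium (+2) requires 1 complex ion per 1 barium.

Ba[PbClFI(OH)]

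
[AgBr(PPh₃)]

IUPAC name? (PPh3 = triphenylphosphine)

There is no counter-ion, so the complex is neutral overall.
Ligand charges: 1×triphenylphosphine (neutral), 1×bromo (-1 each); total -1. So Ag + (-1) = 0, giving Ag = +1.
Ligands are named alphabetically: bromo before triphenylphosphine.

bromo(triphenylphosphine)silver(I)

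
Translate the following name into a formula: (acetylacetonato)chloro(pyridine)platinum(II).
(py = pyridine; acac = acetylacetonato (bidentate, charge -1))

[Pt(acac)Cl(py)]

Ligands: 1 pyridine (py, neutral), 1 acetylacetonato (acac, -1), 1 chloro (Cl, -1). Ligand charge sum = -2.
With Pt in oxidation state +2, the complex ion is [Pt...].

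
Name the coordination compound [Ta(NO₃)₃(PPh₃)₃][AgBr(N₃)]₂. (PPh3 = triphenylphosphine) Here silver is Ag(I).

Both ions are complex: the cation is named first with the plain metal name, the anion second with the -ate form; each ion's ligands are alphabetised independently.
Ag is given as +1; the anion's ligand charges sum to -2, so the complex anion is 1−.
With 2 anions per cation, the cation must be 2×1 = 2+.
Cation: ligand charges sum to -3; for the ion to be 2+, Ta = +5.

trinitratotris(triphenylphosphine)tantalum(V) azidobromoargentate(I)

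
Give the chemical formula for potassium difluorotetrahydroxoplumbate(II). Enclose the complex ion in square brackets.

K4[PbF2(OH)4]

Ligands: 4 hydroxo (OH, -1), 2 fluoro (F, -1). Ligand charge sum = -6.
Charge balance with potassium (+1) requires 1 complex ion per 4 potassium.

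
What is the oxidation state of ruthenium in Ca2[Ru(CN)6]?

+2

2 calcium outside the brackets (+2 each) → the complex ion is 4−.
Ligand charges: 6×CN = -6; sum -6.
Ru + (-6) = 4− ⇒ Ru is +2.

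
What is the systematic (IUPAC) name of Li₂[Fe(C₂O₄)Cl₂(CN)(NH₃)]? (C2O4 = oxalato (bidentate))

The 2 lithium counter-ions carry a total charge of +2, so each complex ion is 2−.
Ligand charges: 1×cyano (-1 each), 2×chloro (-1 each), 1×oxalato (-2 each), 1×ammine (neutral); total -5. So Fe + (-5) = 2−, giving Fe = +3.
Ligands are named alphabetically: ammine before chloro before cyano before oxalato.
The complex ion is anionic, so iron takes the -ate form ferrate(III).

lithium amminedichlorocyanooxalatoferrate(III)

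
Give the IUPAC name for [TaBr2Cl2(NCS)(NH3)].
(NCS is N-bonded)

There is no counter-ion, so the complex is neutral overall.
Ligand charges: 1×ammine (neutral), 1×isothiocyanato (-1 each), 2×chloro (-1 each), 2×bromo (-1 each); total -5. So Ta + (-5) = 0, giving Ta = +5.
Ligands are named alphabetically: ammine before bromo before chloro before isothiocyanato.

amminedibromodichloroisothiocyanatotantalum(V)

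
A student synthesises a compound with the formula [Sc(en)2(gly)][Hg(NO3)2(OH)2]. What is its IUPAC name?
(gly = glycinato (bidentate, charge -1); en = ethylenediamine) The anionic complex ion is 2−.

Both ions are complex: the cation is named first with the plain metal name, the anion second with the -ate form; each ion's ligands are alphabetised independently.
The complex anion is given as 2−; its ligand charges sum to -4, so Hg = +2.
A 1:1 salt means the cation carries the equal and opposite charge, 2+.
Cation: ligand charges sum to -1; for the ion to be 2+, Sc = +3.

bis(ethylenediamine)(glycinato)scandium(III) dihydroxodinitratomercurate(II)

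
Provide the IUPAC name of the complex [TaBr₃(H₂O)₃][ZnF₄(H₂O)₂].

triaquatribromotantalum(V) diaquatetrafluorozincate(II)

Zinc is always +2 in its complexes; the anion's ligand charges sum to -4, so the complex anion is 2−.
A 1:1 salt means the cation carries the equal and opposite charge, 2+.
Cation: ligand charges sum to -3; for the ion to be 2+, Ta = +5.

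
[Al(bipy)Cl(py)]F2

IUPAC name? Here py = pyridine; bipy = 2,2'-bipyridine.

(2,2'-bipyridine)chloro(pyridine)aluminium(III) fluoride

The 2 fluoride counter-ions carry a total charge of -2, so each complex ion is 2+.
Ligand charges: 1×pyridine (neutral), 1×2,2'-bipyridine (neutral), 1×chloro (-1 each); total -1. So Al + (-1) = 2+, giving Al = +3.
Ligands are named alphabetically: bipyridine before chloro before pyridine.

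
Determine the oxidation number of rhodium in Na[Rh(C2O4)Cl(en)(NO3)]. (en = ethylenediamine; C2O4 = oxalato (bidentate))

1 sodium outside the brackets (+1 each) → the complex ion is 1−.
Ligand charges: 1×en neutral; 1×C2O4 = -2; 1×NO3 = -1; 1×Cl = -1; sum -4.
Rh + (-4) = 1− ⇒ Rh is +3.

+3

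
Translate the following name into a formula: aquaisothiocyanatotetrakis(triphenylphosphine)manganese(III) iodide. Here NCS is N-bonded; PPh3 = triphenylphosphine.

Ligands: 1 isothiocyanato (NCS, -1), 1 aqua (H2O, neutral), 4 triphenylphosphine (PPh3, neutral). Ligand charge sum = -1.
With Mn in oxidation state +3, the complex ion is [Mn...]^2+.
Charge balance with iodide (-1) requires 1 complex ion per 2 iodide.

[Mn(H2O)(NCS)(PPh3)4]I2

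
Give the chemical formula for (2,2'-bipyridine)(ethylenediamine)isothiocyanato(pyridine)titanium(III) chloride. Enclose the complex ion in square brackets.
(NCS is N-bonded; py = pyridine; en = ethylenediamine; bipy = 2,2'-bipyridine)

[Ti(bipy)(en)(NCS)(py)]Cl2

Ligands: 1 isothiocyanato (NCS, -1), 1 pyridine (py, neutral), 1 ethylenediamine (en, neutral), 1 2,2'-bipyridine (bipy, neutral). Ligand charge sum = -1.
With Ti in oxidation state +3, the complex ion is [Ti...]^2+.
Charge balance with chloride (-1) requires 1 complex ion per 2 chloride.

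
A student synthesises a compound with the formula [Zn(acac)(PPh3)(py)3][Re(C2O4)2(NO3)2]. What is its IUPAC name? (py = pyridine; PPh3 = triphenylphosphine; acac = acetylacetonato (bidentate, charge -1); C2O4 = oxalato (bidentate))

(acetylacetonato)tris(pyridine)(triphenylphosphine)zinc(II) dinitratodioxalatorhenate(V)

Both ions are complex: the cation is named first with the plain metal name, the anion second with the -ate form; each ion's ligands are alphabetised independently.
Zinc is always +2 in its complexes; the cation's ligand charges sum to -1, so the complex cation is 1+.
A 1:1 salt means the anion carries the equal and opposite charge, 1−.
Anion: ligand charges sum to -6; for the ion to be 1−, Re = +5.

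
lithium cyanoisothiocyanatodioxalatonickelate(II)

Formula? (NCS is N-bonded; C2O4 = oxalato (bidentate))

Ligands: 1 cyano (CN, -1), 1 isothiocyanato (NCS, -1), 2 oxalato (C2O4, -2). Ligand charge sum = -6.
Charge balance with lithium (+1) requires 1 complex ion per 4 lithium.

Li4[Ni(C2O4)2(CN)(NCS)]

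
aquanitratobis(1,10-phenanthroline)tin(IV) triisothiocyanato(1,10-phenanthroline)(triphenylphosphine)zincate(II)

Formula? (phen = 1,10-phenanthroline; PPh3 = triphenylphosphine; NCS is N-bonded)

Cation [Sn…]: ligand charges -1, Sn(IV) ⇒ ion charge 3+.
Anion [Zn…]: ligand charges -3, Zn(II) ⇒ ion charge 1−.
One 3+ cation requires 3 of the 1− anion.

[Sn(H2O)(NO3)(phen)2][Zn(NCS)3(phen)(PPh3)]3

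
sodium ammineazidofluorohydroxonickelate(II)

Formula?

Na[NiF(N3)(NH3)(OH)]

Ligands: 1 azido (N3, -1), 1 fluoro (F, -1), 1 ammine (NH3, neutral), 1 hydroxo (OH, -1). Ligand charge sum = -3.
Charge balance with sodium (+1) requires 1 complex ion per 1 sodium.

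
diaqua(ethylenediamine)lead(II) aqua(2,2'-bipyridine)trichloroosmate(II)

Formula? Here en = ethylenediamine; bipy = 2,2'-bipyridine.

[Pb(en)(H2O)2][Os(bipy)Cl3(H2O)]2

Cation [Pb…]: ligand charges 0, Pb(II) ⇒ ion charge 2+.
Anion [Os…]: ligand charges -3, Os(II) ⇒ ion charge 1−.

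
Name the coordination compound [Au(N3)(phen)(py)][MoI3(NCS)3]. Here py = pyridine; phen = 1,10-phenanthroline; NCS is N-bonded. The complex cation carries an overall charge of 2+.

azido(1,10-phenanthroline)(pyridine)gold(III) triiodotriisothiocyanatomolybdate(IV)

Both ions are complex: the cation is named first with the plain metal name, the anion second with the -ate form; each ion's ligands are alphabetised independently.
The complex cation is given as 2+; its ligand charges sum to -1, so Au = +3.
A 1:1 salt means the anion carries the equal and opposite charge, 2−.
Anion: ligand charges sum to -6; for the ion to be 2−, Mo = +4.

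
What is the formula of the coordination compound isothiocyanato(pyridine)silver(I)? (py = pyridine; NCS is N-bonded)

[Ag(NCS)(py)]

Ligands: 1 pyridine (py, neutral), 1 isothiocyanato (NCS, -1). Ligand charge sum = -1.
With Ag in oxidation state +1, the complex ion is [Ag...].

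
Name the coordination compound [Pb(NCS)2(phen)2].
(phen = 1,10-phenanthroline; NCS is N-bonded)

There is no counter-ion, so the complex is neutral overall.
Ligand charges: 2×1,10-phenanthroline (neutral), 2×isothiocyanato (-1 each); total -2. So Pb + (-2) = 0, giving Pb = +2.
Ligands are named alphabetically: isothiocyanato before phenanthroline.

diisothiocyanatobis(1,10-phenanthroline)lead(II)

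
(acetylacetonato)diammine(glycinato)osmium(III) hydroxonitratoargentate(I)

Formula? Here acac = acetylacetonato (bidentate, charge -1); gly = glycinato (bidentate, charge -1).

[Os(acac)(gly)(NH3)2][Ag(NO3)(OH)]

Cation [Os…]: ligand charges -2, Os(III) ⇒ ion charge 1+.
Anion [Ag…]: ligand charges -2, Ag(I) ⇒ ion charge 1−.
One 1+ cation balances one 1− anion.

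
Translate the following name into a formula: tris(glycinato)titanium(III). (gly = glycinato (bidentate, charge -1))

[Ti(gly)3]

Ligands: 3 glycinato (gly, -1). Ligand charge sum = -3.
With Ti in oxidation state +3, the complex ion is [Ti...].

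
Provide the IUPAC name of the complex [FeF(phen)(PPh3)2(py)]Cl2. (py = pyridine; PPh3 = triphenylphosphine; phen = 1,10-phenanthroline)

fluoro(1,10-phenanthroline)(pyridine)bis(triphenylphosphine)iron(III) chloride

The 2 chloride counter-ions carry a total charge of -2, so each complex ion is 2+.
Ligand charges: 1×pyridine (neutral), 1×fluoro (-1 each), 2×triphenylphosphine (neutral), 1×1,10-phenanthroline (neutral); total -1. So Fe + (-1) = 2+, giving Fe = +3.
Ligands are named alphabetically: fluoro before phenanthroline before pyridine before triphenylphosphine.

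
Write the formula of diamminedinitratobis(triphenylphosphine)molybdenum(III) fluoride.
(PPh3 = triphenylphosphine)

[Mo(NH3)2(NO3)2(PPh3)2]F

Ligands: 2 nitrato (NO3, -1), 2 triphenylphosphine (PPh3, neutral), 2 ammine (NH3, neutral). Ligand charge sum = -2.
With Mo in oxidation state +3, the complex ion is [Mo...]^1+.
Charge balance with fluoride (-1) requires 1 complex ion per 1 fluoride.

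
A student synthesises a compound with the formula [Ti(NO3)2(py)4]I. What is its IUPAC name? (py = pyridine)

The 1 iodide counter-ion carries a total charge of -1, so each complex ion is 1+.
Ligand charges: 2×nitrato (-1 each), 4×pyridine (neutral); total -2. So Ti + (-2) = 1+, giving Ti = +3.
Ligands are named alphabetically: nitrato before pyridine.

dinitratotetrakis(pyridine)titanium(III) iodide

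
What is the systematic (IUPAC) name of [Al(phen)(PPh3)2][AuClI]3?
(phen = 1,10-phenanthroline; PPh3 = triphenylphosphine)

(1,10-phenanthroline)bis(triphenylphosphine)aluminium(III) chloroiodoaurate(I)

Both ions are complex: the cation is named first with the plain metal name, the anion second with the -ate form; each ion's ligands are alphabetised independently.
Aluminium is always +3 in its complexes; the cation's ligand charges sum to 0, so the complex cation is 3+.
With 3 anions per cation, each anion must be 3/3 = 1−.
Anion: ligand charges sum to -2; for the ion to be 1−, Au = +1.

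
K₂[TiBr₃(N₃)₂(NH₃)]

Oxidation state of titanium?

+3

2 potassium outside the brackets (+1 each) → the complex ion is 2−.
Ligand charges: 3×Br = -3; 1×NH3 neutral; 2×N3 = -2; sum -5.
Ti + (-5) = 2− ⇒ Ti is +3.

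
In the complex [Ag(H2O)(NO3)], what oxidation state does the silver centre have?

No counter-ion: the bracketed complex is neutral.
Ligand charges: 1×NO3 = -1; 1×H2O neutral; sum -1.
Ag + (-1) = 0 ⇒ Ag is +1.

+1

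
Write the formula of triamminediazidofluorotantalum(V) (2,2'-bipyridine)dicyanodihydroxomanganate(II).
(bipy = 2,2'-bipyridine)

Cation [Ta…]: ligand charges -3, Ta(V) ⇒ ion charge 2+.
Anion [Mn…]: ligand charges -4, Mn(II) ⇒ ion charge 2−.
One 2+ cation balances one 2− anion.

[TaF(N3)2(NH3)3][Mn(bipy)(CN)2(OH)2]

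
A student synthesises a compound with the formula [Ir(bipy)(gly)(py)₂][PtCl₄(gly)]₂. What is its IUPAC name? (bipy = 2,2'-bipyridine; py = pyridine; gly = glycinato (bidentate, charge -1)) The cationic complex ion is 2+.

(2,2'-bipyridine)(glycinato)bis(pyridine)iridium(III) tetrachloro(glycinato)platinate(IV)

The complex cation is given as 2+; its ligand charges sum to -1, so Ir = +3.
With 2 anions per cation, each anion must be 2/2 = 1−.
Anion: ligand charges sum to -5; for the ion to be 1−, Pt = +4.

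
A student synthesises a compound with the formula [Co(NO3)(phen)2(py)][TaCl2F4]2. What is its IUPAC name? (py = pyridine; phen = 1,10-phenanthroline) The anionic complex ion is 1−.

Both ions are complex: the cation is named first with the plain metal name, the anion second with the -ate form; each ion's ligands are alphabetised independently.
The complex anion is given as 1−; its ligand charges sum to -6, so Ta = +5.
With 2 anions per cation, the cation must be 2×1 = 2+.
Cation: ligand charges sum to -1; for the ion to be 2+, Co = +3.

nitratobis(1,10-phenanthroline)(pyridine)cobalt(III) dichlorotetrafluorotantalate(V)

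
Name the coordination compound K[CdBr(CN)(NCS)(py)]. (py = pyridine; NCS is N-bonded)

The 1 potassium counter-ion carries a total charge of +1, so each complex ion is 1−.
Ligand charges: 1×cyano (-1 each), 1×pyridine (neutral), 1×bromo (-1 each), 1×isothiocyanato (-1 each); total -3. So Cd + (-3) = 1−, giving Cd = +2.
Ligands are named alphabetically: bromo before cyano before isothiocyanato before pyridine.
The complex ion is anionic, so cadmium takes the -ate form cadmate(II).

potassium bromocyanoisothiocyanato(pyridine)cadmate(II)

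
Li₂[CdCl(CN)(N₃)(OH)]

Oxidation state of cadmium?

+2

2 lithium outside the brackets (+1 each) → the complex ion is 2−.
Ligand charges: 1×Cl = -1; 1×OH = -1; 1×N3 = -1; 1×CN = -1; sum -4.
Cd + (-4) = 2− ⇒ Cd is +2.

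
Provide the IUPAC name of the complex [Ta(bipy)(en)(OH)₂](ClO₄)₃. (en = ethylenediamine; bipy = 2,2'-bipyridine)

The 3 perchlorate counter-ions carry a total charge of -3, so each complex ion is 3+.
Ligand charges: 2×hydroxo (-1 each), 1×ethylenediamine (neutral), 1×2,2'-bipyridine (neutral); total -2. So Ta + (-2) = 3+, giving Ta = +5.
Ligands are named alphabetically: bipyridine before ethylenediamine before hydroxo.

(2,2'-bipyridine)(ethylenediamine)dihydroxotantalum(V) perchlorate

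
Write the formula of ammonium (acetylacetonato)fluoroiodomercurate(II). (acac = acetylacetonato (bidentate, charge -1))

NH4[Hg(acac)FI]

Ligands: 1 fluoro (F, -1), 1 acetylacetonato (acac, -1), 1 iodo (I, -1). Ligand charge sum = -3.
With Hg in oxidation state +2, the complex ion is [Hg...]^1−.
Charge balance with ammonium (+1) requires 1 complex ion per 1 ammonium.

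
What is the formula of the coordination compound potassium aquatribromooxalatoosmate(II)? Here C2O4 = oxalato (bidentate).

Ligands: 1 oxalato (C2O4, -2), 1 aqua (H2O, neutral), 3 bromo (Br, -1). Ligand charge sum = -5.
With Os in oxidation state +2, the complex ion is [Os...]^3−.
Charge balance with potassium (+1) requires 1 complex ion per 3 potassium.

K3[OsBr3(C2O4)(H2O)]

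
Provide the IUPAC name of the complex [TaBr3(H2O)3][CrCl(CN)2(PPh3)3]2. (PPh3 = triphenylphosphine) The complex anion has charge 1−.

triaquatribromotantalum(V) chlorodicyanotris(triphenylphosphine)chromate(II)

The complex anion is given as 1−; its ligand charges sum to -3, so Cr = +2.
With 2 anions per cation, the cation must be 2×1 = 2+.
Cation: ligand charges sum to -3; for the ion to be 2+, Ta = +5.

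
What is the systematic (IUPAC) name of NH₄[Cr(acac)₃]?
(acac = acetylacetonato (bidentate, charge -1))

ammonium tris(acetylacetonato)chromate(II)

The 1 ammonium counter-ion carries a total charge of +1, so each complex ion is 1−.
Ligand charges: 3×acetylacetonato (-1 each); total -3. So Cr + (-3) = 1−, giving Cr = +2.
The complex ion is anionic, so chromium takes the -ate form chromate(II).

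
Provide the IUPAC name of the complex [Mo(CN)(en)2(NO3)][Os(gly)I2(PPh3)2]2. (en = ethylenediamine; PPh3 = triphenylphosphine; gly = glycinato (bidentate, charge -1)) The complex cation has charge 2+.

cyanobis(ethylenediamine)nitratomolybdenum(IV) (glycinato)diiodobis(triphenylphosphine)osmate(II)

Both ions are complex: the cation is named first with the plain metal name, the anion second with the -ate form; each ion's ligands are alphabetised independently.
The complex cation is given as 2+; its ligand charges sum to -2, so Mo = +4.
With 2 anions per cation, each anion must be 2/2 = 1−.
Anion: ligand charges sum to -3; for the ion to be 1−, Os = +2.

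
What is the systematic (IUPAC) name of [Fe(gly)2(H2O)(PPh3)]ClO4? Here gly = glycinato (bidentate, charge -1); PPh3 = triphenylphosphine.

The 1 perchlorate counter-ion carries a total charge of -1, so each complex ion is 1+.
Ligand charges: 1×aqua (neutral), 2×glycinato (-1 each), 1×triphenylphosphine (neutral); total -2. So Fe + (-2) = 1+, giving Fe = +3.
Ligands are named alphabetically: aqua before glycinato before triphenylphosphine.

aquabis(glycinato)(triphenylphosphine)iron(III) perchlorate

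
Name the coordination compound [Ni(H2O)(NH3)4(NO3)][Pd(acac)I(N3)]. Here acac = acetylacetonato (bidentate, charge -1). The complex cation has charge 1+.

tetraammineaquanitratonickel(II) (acetylacetonato)azidoiodopalladate(II)

The complex cation is given as 1+; its ligand charges sum to -1, so Ni = +2.
A 1:1 salt means the anion carries the equal and opposite charge, 1−.
Anion: ligand charges sum to -3; for the ion to be 1−, Pd = +2.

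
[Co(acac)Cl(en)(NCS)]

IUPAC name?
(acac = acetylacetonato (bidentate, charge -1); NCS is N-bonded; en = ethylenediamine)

(acetylacetonato)chloro(ethylenediamine)isothiocyanatocobalt(III)

There is no counter-ion, so the complex is neutral overall.
Ligand charges: 1×chloro (-1 each), 1×acetylacetonato (-1 each), 1×isothiocyanato (-1 each), 1×ethylenediamine (neutral); total -3. So Co + (-3) = 0, giving Co = +3.
Ligands are named alphabetically: acetylacetonato before chloro before ethylenediamine before isothiocyanato.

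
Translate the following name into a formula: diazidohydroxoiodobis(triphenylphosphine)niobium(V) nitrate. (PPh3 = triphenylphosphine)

[NbI(N3)2(OH)(PPh3)2]NO3

Ligands: 2 triphenylphosphine (PPh3, neutral), 2 azido (N3, -1), 1 hydroxo (OH, -1), 1 iodo (I, -1). Ligand charge sum = -4.
Charge balance with nitrate (-1) requires 1 complex ion per 1 nitrate.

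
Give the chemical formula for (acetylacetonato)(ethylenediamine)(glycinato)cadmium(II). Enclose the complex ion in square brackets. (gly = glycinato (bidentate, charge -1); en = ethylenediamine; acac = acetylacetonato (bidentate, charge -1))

[Cd(acac)(en)(gly)]

Ligands: 1 glycinato (gly, -1), 1 ethylenediamine (en, neutral), 1 acetylacetonato (acac, -1). Ligand charge sum = -2.
With Cd in oxidation state +2, the complex ion is [Cd...].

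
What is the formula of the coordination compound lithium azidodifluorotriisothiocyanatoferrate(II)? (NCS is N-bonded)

Ligands: 1 azido (N3, -1), 3 isothiocyanato (NCS, -1), 2 fluoro (F, -1). Ligand charge sum = -6.
With Fe in oxidation state +2, the complex ion is [Fe...]^4−.
Charge balance with lithium (+1) requires 1 complex ion per 4 lithium.

Li4[FeF2(N3)(NCS)3]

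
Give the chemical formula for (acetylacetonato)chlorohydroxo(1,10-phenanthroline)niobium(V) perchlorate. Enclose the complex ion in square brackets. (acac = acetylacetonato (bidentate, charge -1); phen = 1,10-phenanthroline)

Ligands: 1 hydroxo (OH, -1), 1 acetylacetonato (acac, -1), 1 chloro (Cl, -1), 1 1,10-phenanthroline (phen, neutral). Ligand charge sum = -3.
With Nb in oxidation state +5, the complex ion is [Nb...]^2+.
Charge balance with perchlorate (-1) requires 1 complex ion per 2 perchlorate.

[Nb(acac)Cl(OH)(phen)](ClO4)2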